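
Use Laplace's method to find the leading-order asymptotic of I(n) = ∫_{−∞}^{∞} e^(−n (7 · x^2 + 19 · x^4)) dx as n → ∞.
I(n) ~ sqrt(π/(7n))

φ(x) = 7 · x^2 + 19 · x^4 has its unique global minimum at x* = 0 (since φ'(x) = 14x + 76x^3 = 0 only at x = 0 for real x with both coefficients positive, and φ → ∞ as |x| → ∞). At x* = 0, φ(0) = 0 and φ''(0) = 14. Laplace's method then gives
  I(n) ~ sqrt(2π / (n · φ''(0))) · e^(−n φ(0)) = sqrt(2π / (14n)) = sqrt(π/(7n)).
The 19 · x^4 term contributes only at subleading order (an O(1/n) relative correction).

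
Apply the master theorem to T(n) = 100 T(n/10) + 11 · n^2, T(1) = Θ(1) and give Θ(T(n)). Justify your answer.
T(n) = Θ(n^2 log n)

log_10 100 = 2, and f(n) = 11 · n^2 = Θ(n^(log_10 100)). This is Case 2 of the master theorem: T(n) = Θ(f(n) · log n) = Θ(n^2 log n).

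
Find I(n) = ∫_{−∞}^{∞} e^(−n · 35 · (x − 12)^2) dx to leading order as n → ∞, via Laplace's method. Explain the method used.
I(n) = sqrt(π/(35n))

Here φ(x) = 35 · (x − 12)^2 has its unique minimum at x* = 12 with φ(x*) = 0 and φ''(x*) = 70. Laplace's method gives
  I(n) ~ e^(−n φ(x*)) · sqrt(2π / (n · φ''(x*))) = sqrt(2π / (70n)) = sqrt(π/(35n)).
This is exact: substituting u = (x − 12)·sqrt(35n) gives I(n) = (1/sqrt(35n)) ∫_{−∞}^{∞} e^(−u^2) du = sqrt(π/(35n)).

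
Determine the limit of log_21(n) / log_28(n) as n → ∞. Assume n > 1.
lim = ln(28) / ln(21) = log_21(28)

Change of base: log_21(n) = ln n / ln 21 and log_28(n) = ln n / ln 28. The ratio is (ln n / ln 21) · (ln 28 / ln n) = ln 28 / ln 21, a constant independent of n. So the limit is ln 28 / ln 21 = log_21(28).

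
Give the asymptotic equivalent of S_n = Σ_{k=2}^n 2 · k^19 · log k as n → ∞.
S_n ~ n^20 log n / 10 − n^20 / 200

By integral comparison, S_n = ∫_1^n 2 · x^19 · log x dx + O(n^19 · log n). For the integral, ∫ x^19 log x dx = n^20 log n / 20 − n^20/400 (integration by parts). Hence S_n ~ n^20 log n / 10 − n^20 / 200.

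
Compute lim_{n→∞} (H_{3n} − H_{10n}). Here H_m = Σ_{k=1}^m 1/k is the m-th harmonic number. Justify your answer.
lim = ln(3/10)

Euler-Maclaurin gives H_m = ln m + γ + 1/(2m) + O(1/m^2). The γ and O(1/m) terms cancel in the difference:
  H_{3n} − H_{10n} = ln(3n) − ln(10n) + O(1/n) = ln(3/10) + O(1/n).
Hence the limit is ln(3/10).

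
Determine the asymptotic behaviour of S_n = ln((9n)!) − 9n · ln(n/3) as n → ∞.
S_n ~ 9n · (ln 27 − 1) + O(ln n)

Stirling: ln((9n)!) = 9n ln(9n) − 9n + O(ln n).
  S_n = 9n ln(9n) − 9n − 9n ln(n/3) + O(ln n)
      = 9n ln(9n) − 9n ln n + 9n ln 3 − 9n + O(ln n)
      = 9n ln 9 + 9n ln 3 − 9n + O(ln n)
      = 9n (ln 27 − 1) + O(ln n).
Numerically ln(27) − 1 ≈ 2.2958.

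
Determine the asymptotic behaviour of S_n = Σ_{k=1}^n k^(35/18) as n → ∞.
S_n ~ (18/53) · n^(53/18)

Integral comparison: Σ_{k=1}^n k^(35/18) = ∫_0^n x^(35/18) dx + O(n^(35/18)). The integral is n^(1 + 35/18) / (1 + 35/18) = n^((35+18)/18) / ((35+18)/18) = (18/53) · n^(53/18).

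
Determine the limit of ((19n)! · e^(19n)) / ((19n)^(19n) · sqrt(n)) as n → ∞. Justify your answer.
lim = sqrt(2π·19)

Stirling: (19n)! ~ sqrt(2π·19n) · (19n/e)^(19n). Hence
  (19n)! · e^(19n) / (19n)^(19n) ~ sqrt(2π·19n).
Dividing by sqrt(n): sqrt(2π·19n) / sqrt(n) = sqrt(2π·19) · n^((1−1)/2), so the limit is sqrt(2π·19).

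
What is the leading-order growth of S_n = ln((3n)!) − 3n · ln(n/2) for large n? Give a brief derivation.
S_n ~ 3n · (ln 6 − 1) + O(ln n)

Stirling: ln((3n)!) = 3n ln(3n) − 3n + O(ln n).
  S_n = 3n ln(3n) − 3n − 3n ln(n/2) + O(ln n)
      = 3n ln(3n) − 3n ln n + 3n ln 2 − 3n + O(ln n)
      = 3n ln 3 + 3n ln 2 − 3n + O(ln n)
      = 3n (ln 6 − 1) + O(ln n).
Numerically ln(6) − 1 ≈ 0.7918.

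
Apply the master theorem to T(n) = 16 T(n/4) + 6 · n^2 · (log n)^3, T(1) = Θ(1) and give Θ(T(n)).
T(n) = Θ(n^2 · (log n)^4)

Here log_4 16 = 2 and f(n) = 6 · n^2 · (log n)^3 = Θ(n^(log_4 16) · (log n)^3). This is the extended Case 2 of the master theorem (f matches the critical exponent up to log factors), giving T(n) = Θ(n^(log_4 16) · (log n)^(3+1)) = Θ(n^2 · (log n)^4).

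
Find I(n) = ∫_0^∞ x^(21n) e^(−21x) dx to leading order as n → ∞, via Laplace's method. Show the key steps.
I(n) ~ (sqrt(2π·21n) / 21) · (21n/(21e))^(21n)

Write the integrand as exp(21n ln x − 21x) and set f(x) = 21n ln x − 21x. Then f'(x) = 21n/x − 21 = 0 at x* = 21n/21, and f''(x*) = −21n/x*^2 = −21^2/(21n). Laplace's method (interior maximum) gives
  I(n) ~ e^(f(x*)) · sqrt(2π / |f''(x*)|)
        = exp(21n ln(21n/21) − 21n) · sqrt(2π · 21n / 21^2)
        = (21n/21)^(21n) e^(−21n) · sqrt(2π·21n) / 21
        = (sqrt(2π·21n) / 21) · (21n/(21e))^(21n).
This matches Γ(21n+1)/21^(21n+1) with Stirling applied to Γ.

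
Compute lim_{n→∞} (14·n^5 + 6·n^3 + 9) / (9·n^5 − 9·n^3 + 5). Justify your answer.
lim = 14/9

For large n the leading n^5 terms dominate both numerator and denominator. Dividing top and bottom by n^5, every other term tends to 0, leaving 14/9.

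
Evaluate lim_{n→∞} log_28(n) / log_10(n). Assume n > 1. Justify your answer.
lim = ln(10) / ln(28) = log_28(10)

Change of base: log_28(n) = ln n / ln 28 and log_10(n) = ln n / ln 10. The ratio is (ln n / ln 28) · (ln 10 / ln n) = ln 10 / ln 28, a constant independent of n. So the limit is ln 10 / ln 28 = log_28(10).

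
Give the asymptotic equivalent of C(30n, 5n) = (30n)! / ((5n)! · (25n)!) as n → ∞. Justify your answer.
C(30n, 5n) ~ (46656/3125)^(5n) · sqrt(3/(5π·5n))

Write N = 5n. Apply Stirling to each factorial:
  (6N)! ~ sqrt(2π·6N) · (6N/e)^(6N),
  N! ~ sqrt(2π N) · (N/e)^N,
  (5N)! ~ sqrt(2π·5N) · (5N/e)^(5N).
The exponential factors combine to (6N)^(6N) / (N^N · (5N)^(5N)) = 6^(6N)/5^(5N) = (6^6/5^5)^N = (46656/3125)^N.
The square-root prefactors combine to sqrt(2π·6N) / (sqrt(2π N)·sqrt(2π·5N)) = sqrt(6 / (2π·5·N)) = sqrt(3/(5π·5n)).
Substituting N = 5n: C(30n, 5n) ~ (46656/3125)^(5n) · sqrt(3/(5π·5n)).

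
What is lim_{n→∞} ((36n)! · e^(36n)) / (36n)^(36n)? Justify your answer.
lim = ∞

Stirling: (36n)! ~ sqrt(2π·36n) · (36n/e)^(36n). Hence
  (36n)! · e^(36n) / (36n)^(36n) ~ sqrt(2π·36n) = sqrt(2π·36) · sqrt(n) → ∞.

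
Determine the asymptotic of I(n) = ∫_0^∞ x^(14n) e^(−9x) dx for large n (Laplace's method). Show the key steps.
I(n) ~ (sqrt(2π·14n) / 9) · (14n/(9e))^(14n)

Write the integrand as exp(14n ln x − 9x) and set f(x) = 14n ln x − 9x. Then f'(x) = 14n/x − 9 = 0 at x* = 14n/9, and f''(x*) = −14n/x*^2 = −9^2/(14n). Laplace's method (interior maximum) gives
  I(n) ~ e^(f(x*)) · sqrt(2π / |f''(x*)|)
        = exp(14n ln(14n/9) − 14n) · sqrt(2π · 14n / 9^2)
        = (14n/9)^(14n) e^(−14n) · sqrt(2π·14n) / 9
        = (sqrt(2π·14n) / 9) · (14n/(9e))^(14n).
This matches Γ(14n+1)/9^(14n+1) with Stirling applied to Γ.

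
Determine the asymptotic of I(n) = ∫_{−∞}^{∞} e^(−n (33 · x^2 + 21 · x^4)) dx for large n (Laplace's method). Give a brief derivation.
I(n) ~ sqrt(π/(33n))

φ(x) = 33 · x^2 + 21 · x^4 has its unique global minimum at x* = 0 (since φ'(x) = 66x + 84x^3 = 0 only at x = 0 for real x with both coefficients positive, and φ → ∞ as |x| → ∞). At x* = 0, φ(0) = 0 and φ''(0) = 66. Laplace's method then gives
  I(n) ~ sqrt(2π / (n · φ''(0))) · e^(−n φ(0)) = sqrt(2π / (66n)) = sqrt(π/(33n)).
The 21 · x^4 term contributes only at subleading order (an O(1/n) relative correction).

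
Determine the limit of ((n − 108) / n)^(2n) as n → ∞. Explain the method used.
lim = e^(−216)

Rewrite as (1 − 108/n)^(2n). By the standard limit (1 + x/n)^n → e^x, we have (1 − 108/n)^n → e^(−108), and raising to the 2nd power gives e^(−216).
More precisely, ln[(1 − 108/n)^(2n)] = 2n · ln(1 − 108/n) = 2n · (-108/n + O(1/n^2)) = -216 + O(1/n) → -216.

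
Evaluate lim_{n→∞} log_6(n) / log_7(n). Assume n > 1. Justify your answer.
lim = ln(7) / ln(6) = log_6(7)

Change of base: log_6(n) = ln n / ln 6 and log_7(n) = ln n / ln 7. The ratio is (ln n / ln 6) · (ln 7 / ln n) = ln 7 / ln 6, a constant independent of n. So the limit is ln 7 / ln 6 = log_6(7).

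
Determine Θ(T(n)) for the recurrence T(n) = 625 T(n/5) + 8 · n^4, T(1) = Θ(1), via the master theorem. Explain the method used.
T(n) = Θ(n^4 log n)

log_5 625 = 4, and f(n) = 8 · n^4 = Θ(n^(log_5 625)). This is Case 2 of the master theorem: T(n) = Θ(f(n) · log n) = Θ(n^4 log n).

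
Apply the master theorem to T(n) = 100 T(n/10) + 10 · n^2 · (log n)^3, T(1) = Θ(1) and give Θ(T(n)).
T(n) = Θ(n^2 · (log n)^4)

Here log_10 100 = 2 and f(n) = 10 · n^2 · (log n)^3 = Θ(n^(log_10 100) · (log n)^3). This is the extended Case 2 of the master theorem (f matches the critical exponent up to log factors), giving T(n) = Θ(n^(log_10 100) · (log n)^(3+1)) = Θ(n^2 · (log n)^4).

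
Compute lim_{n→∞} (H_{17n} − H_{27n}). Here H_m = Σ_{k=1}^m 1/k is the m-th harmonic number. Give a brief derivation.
lim = ln(17/27)

Euler-Maclaurin gives H_m = ln m + γ + 1/(2m) + O(1/m^2). The γ and O(1/m) terms cancel in the difference:
  H_{17n} − H_{27n} = ln(17n) − ln(27n) + O(1/n) = ln(17/27) + O(1/n).
Hence the limit is ln(17/27).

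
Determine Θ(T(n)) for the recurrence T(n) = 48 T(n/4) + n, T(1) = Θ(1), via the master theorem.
T(n) = Θ(n^(log_4 48))

Master theorem: compare f(n) = n to n^(log_4 48) where log_4 48 ≈ 2.792. Since 1 < log_4 48, we have f(n) = O(n^(log_4 48 − ε)) for some ε > 0 — Case 1. Hence T(n) = Θ(n^(log_4 48)).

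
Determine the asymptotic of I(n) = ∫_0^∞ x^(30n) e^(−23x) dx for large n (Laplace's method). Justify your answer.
I(n) ~ (sqrt(2π·30n) / 23) · (30n/(23e))^(30n)

Write the integrand as exp(30n ln x − 23x) and set f(x) = 30n ln x − 23x. Then f'(x) = 30n/x − 23 = 0 at x* = 30n/23, and f''(x*) = −30n/x*^2 = −23^2/(30n). Laplace's method (interior maximum) gives
  I(n) ~ e^(f(x*)) · sqrt(2π / |f''(x*)|)
        = exp(30n ln(30n/23) − 30n) · sqrt(2π · 30n / 23^2)
        = (30n/23)^(30n) e^(−30n) · sqrt(2π·30n) / 23
        = (sqrt(2π·30n) / 23) · (30n/(23e))^(30n).
This matches Γ(30n+1)/23^(30n+1) with Stirling applied to Γ.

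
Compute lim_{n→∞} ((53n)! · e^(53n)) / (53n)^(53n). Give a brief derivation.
lim = ∞

Stirling: (53n)! ~ sqrt(2π·53n) · (53n/e)^(53n). Hence
  (53n)! · e^(53n) / (53n)^(53n) ~ sqrt(2π·53n) = sqrt(2π·53) · sqrt(n) → ∞.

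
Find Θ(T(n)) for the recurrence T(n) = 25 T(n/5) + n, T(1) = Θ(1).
T(n) = Θ(n^2)

Master theorem: compare f(n) = n to n^(log_5 25) where log_5 25 = 2. Since 1 < log_5 25, we have f(n) = O(n^(log_5 25 − ε)) for some ε > 0 — Case 1. Hence T(n) = Θ(n^(log_5 25)) = Θ(n^2).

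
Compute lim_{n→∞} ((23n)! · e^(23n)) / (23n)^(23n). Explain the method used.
lim = ∞

Stirling: (23n)! ~ sqrt(2π·23n) · (23n/e)^(23n). Hence
  (23n)! · e^(23n) / (23n)^(23n) ~ sqrt(2π·23n) = sqrt(2π·23) · sqrt(n) → ∞.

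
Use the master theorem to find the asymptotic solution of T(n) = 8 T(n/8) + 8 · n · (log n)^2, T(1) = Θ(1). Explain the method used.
T(n) = Θ(n · (log n)^3)

Here log_8 8 = 1 and f(n) = 8 · n · (log n)^2 = Θ(n^(log_8 8) · (log n)^2). This is the extended Case 2 of the master theorem (f matches the critical exponent up to log factors), giving T(n) = Θ(n^(log_8 8) · (log n)^(2+1)) = Θ(n · (log n)^3).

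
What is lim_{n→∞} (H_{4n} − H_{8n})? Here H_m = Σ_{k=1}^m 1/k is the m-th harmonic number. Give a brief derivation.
lim = ln(4/8) = −ln 2

Euler-Maclaurin gives H_m = ln m + γ + 1/(2m) + O(1/m^2). The γ and O(1/m) terms cancel in the difference:
  H_{4n} − H_{8n} = ln(4n) − ln(8n) + O(1/n) = ln(4/8) + O(1/n).
Hence the limit is ln(4/8) = −ln 2.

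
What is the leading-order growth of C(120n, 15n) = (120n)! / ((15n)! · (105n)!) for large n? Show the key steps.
C(120n, 15n) ~ (16777216/823543)^(15n) · sqrt(4/(7π·15n))

Write N = 15n. Apply Stirling to each factorial:
  (8N)! ~ sqrt(2π·8N) · (8N/e)^(8N),
  N! ~ sqrt(2π N) · (N/e)^N,
  (7N)! ~ sqrt(2π·7N) · (7N/e)^(7N).
The exponential factors combine to (8N)^(8N) / (N^N · (7N)^(7N)) = 8^(8N)/7^(7N) = (8^8/7^7)^N = (16777216/823543)^N.
The square-root prefactors combine to sqrt(2π·8N) / (sqrt(2π N)·sqrt(2π·7N)) = sqrt(8 / (2π·7·N)) = sqrt(4/(7π·15n)).
Substituting N = 15n: C(120n, 15n) ~ (16777216/823543)^(15n) · sqrt(4/(7π·15n)).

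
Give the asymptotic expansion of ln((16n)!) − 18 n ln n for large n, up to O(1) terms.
ln((16n)!) − 18 n ln n = −2 n ln n + 16(ln 16 − 1) n + (1/2) ln(2π·16n) + O(1/n)

Stirling: ln((16n)!) = 16n ln(16n) − 16n + (1/2) ln(2π·16n) + O(1/n).
Expand 16n ln(16n) = 16n (ln n + ln 16) = 16n ln n + 16n ln 16.
Subtract 18n ln n: leading term is (16 − 18) n ln n = −2 n ln n. The next term is 16n ln 16 − 16n = 16(ln 16 − 1) n. Then the (1/2) ln(2π·16n) correction.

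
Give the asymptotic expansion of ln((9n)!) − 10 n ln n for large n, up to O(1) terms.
ln((9n)!) − 10 n ln n = −n ln n + 9(ln 9 − 1) n + (1/2) ln(2π·9n) + O(1/n)

Stirling: ln((9n)!) = 9n ln(9n) − 9n + (1/2) ln(2π·9n) + O(1/n).
Expand 9n ln(9n) = 9n (ln n + ln 9) = 9n ln n + 9n ln 9.
Subtract 10n ln n: leading term is (9 − 10) n ln n = −n ln n. The next term is 9n ln 9 − 9n = 9(ln 9 − 1) n. Then the (1/2) ln(2π·9n) correction.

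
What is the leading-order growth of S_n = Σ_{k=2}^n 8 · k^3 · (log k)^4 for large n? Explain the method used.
S_n ~ 2 · n^4 · (log n)^4

By integral comparison, S_n = ∫_1^n 8 · x^3 · (log x)^4 dx + O(n^3 · (log n)^4). For the integral, the leading term of ∫_1^n x^3 (log x)^4 dx is n^4/4 · (log n)^4 (by repeated integration by parts; each step lowers the log-exponent and produces a relatively O(1/log n) correction). Hence S_n ~ 2 · n^4 · (log n)^4.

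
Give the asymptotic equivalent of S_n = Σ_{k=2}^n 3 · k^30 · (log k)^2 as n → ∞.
S_n ~ 3 · n^31 · (log n)^2 / 31

By integral comparison, S_n = ∫_1^n 3 · x^30 · (log x)^2 dx + O(n^30 · (log n)^2). For the integral, the leading term of ∫_1^n x^30 (log x)^2 dx is n^31/31 · (log n)^2 (by repeated integration by parts; each step lowers the log-exponent and produces a relatively O(1/log n) correction). Hence S_n ~ 3 · n^31 · (log n)^2 / 31.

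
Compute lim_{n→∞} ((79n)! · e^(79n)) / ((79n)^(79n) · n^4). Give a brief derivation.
lim = 0

Stirling: (79n)! ~ sqrt(2π·79n) · (79n/e)^(79n). Hence
  (79n)! · e^(79n) / (79n)^(79n) ~ sqrt(2π·79n).
Dividing by n^4: sqrt(2π·79n) / n^4 = sqrt(2π·79) · n^((1−8)/2), so the expression behaves like sqrt(2π·79) · n^((1−8)/2) → 0.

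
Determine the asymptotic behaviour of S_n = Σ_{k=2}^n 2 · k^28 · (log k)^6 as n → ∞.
S_n ~ 2 · n^29 · (log n)^6 / 29

By integral comparison, S_n = ∫_1^n 2 · x^28 · (log x)^6 dx + O(n^28 · (log n)^6). For the integral, the leading term of ∫_1^n x^28 (log x)^6 dx is n^29/29 · (log n)^6 (by repeated integration by parts; each step lowers the log-exponent and produces a relatively O(1/log n) correction). Hence S_n ~ 2 · n^29 · (log n)^6 / 29.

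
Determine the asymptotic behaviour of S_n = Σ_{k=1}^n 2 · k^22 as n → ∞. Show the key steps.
S_n ~ 2 · n^23 / 23

By integral comparison (Euler-Maclaurin), Σ_{k=1}^n 2 · k^22 = 2 · ∫_0^n x^22 dx + O(n^22) = 2 · n^23/23 + O(n^22). (Equivalently, Faulhaber's formula gives the same leading term.)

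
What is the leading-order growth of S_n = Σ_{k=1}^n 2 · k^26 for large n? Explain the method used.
S_n ~ 2 · n^27 / 27

By integral comparison (Euler-Maclaurin), Σ_{k=1}^n 2 · k^26 = 2 · ∫_0^n x^26 dx + O(n^26) = 2 · n^27/27 + O(n^26). (Equivalently, Faulhaber's formula gives the same leading term.)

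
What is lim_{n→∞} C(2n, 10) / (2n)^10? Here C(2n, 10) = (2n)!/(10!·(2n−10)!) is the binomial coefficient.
lim = 1/10! = 1/3628800

With N = 2n → ∞: C(N, 10) / N^10 = [N(N−1)…(N−9)] / (10! · N^10) = (1/10!) · 1 · (1 − 1/(2n)) · … · (1 − 9/(2n)). Each factor → 1 as N → ∞, so the limit is 1/10! = 1/3628800.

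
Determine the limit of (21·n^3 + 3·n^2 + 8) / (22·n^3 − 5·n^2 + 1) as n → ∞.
lim = 21/22

For large n the leading n^3 terms dominate both numerator and denominator. Dividing top and bottom by n^3, every other term tends to 0, leaving 21/22.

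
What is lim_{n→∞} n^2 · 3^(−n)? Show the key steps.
lim = 0

Exponentials with base > 1 dominate every fixed polynomial: for any fixed c, n^c / 3^n → 0 as n → ∞ (e.g. by the ratio test, or by writing 3^n = e^(n ln 3) and noting e^(n ln 3) / n^c → ∞). Hence n^2 · 3^(−n) = n^2 / 3^n → 0.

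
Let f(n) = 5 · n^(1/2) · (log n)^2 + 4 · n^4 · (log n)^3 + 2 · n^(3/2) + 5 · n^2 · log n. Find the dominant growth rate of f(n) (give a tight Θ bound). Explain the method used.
f(n) ∈ Θ(n^4 · (log n)^3)

Compare the terms by growth order. For large n, n^a · (log n)^b dominates n^a' · (log n)^b' iff a > a', or (a = a' and b > b'). Ranking the 4 terms shows the dominant one is 4 · n^4 · (log n)^3. Hence f(n) ∈ Θ(n^4 · (log n)^3).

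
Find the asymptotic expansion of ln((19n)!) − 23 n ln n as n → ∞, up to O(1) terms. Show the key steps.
ln((19n)!) − 23 n ln n = −4 n ln n + 19(ln 19 − 1) n + (1/2) ln(2π·19n) + O(1/n)

Stirling: ln((19n)!) = 19n ln(19n) − 19n + (1/2) ln(2π·19n) + O(1/n).
Expand 19n ln(19n) = 19n (ln n + ln 19) = 19n ln n + 19n ln 19.
Subtract 23n ln n: leading term is (19 − 23) n ln n = −4 n ln n. The next term is 19n ln 19 − 19n = 19(ln 19 − 1) n. Then the (1/2) ln(2π·19n) correction.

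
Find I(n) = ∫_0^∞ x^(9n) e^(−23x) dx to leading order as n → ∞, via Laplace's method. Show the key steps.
I(n) ~ (sqrt(2π·9n) / 23) · (9n/(23e))^(9n)

Write the integrand as exp(9n ln x − 23x) and set f(x) = 9n ln x − 23x. Then f'(x) = 9n/x − 23 = 0 at x* = 9n/23, and f''(x*) = −9n/x*^2 = −23^2/(9n). Laplace's method (interior maximum) gives
  I(n) ~ e^(f(x*)) · sqrt(2π / |f''(x*)|)
        = exp(9n ln(9n/23) − 9n) · sqrt(2π · 9n / 23^2)
        = (9n/23)^(9n) e^(−9n) · sqrt(2π·9n) / 23
        = (sqrt(2π·9n) / 23) · (9n/(23e))^(9n).
This matches Γ(9n+1)/23^(9n+1) with Stirling applied to Γ.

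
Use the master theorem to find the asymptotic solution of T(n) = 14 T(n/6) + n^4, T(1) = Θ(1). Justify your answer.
T(n) = Θ(n^4)

log_6 14 ≈ 1.473. f(n) = n^4 dominates n^(log_6 14) since 4 > 1.473, and the regularity condition a·f(n/b) = 14·(n/6)^4 = (14/1296)·n^4 ≤ c·f(n) holds with c = 14/1296 ≈ 0.0108 < 1. So this is Case 3: T(n) = Θ(f(n)) = Θ(n^4).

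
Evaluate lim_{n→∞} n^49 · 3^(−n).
lim = 0

Exponentials with base > 1 dominate every fixed polynomial: for any fixed c, n^c / 3^n → 0 as n → ∞ (e.g. by the ratio test, or by writing 3^n = e^(n ln 3) and noting e^(n ln 3) / n^c → ∞). Hence n^49 · 3^(−n) = n^49 / 3^n → 0.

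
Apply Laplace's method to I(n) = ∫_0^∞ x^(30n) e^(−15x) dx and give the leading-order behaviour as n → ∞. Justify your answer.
I(n) ~ (sqrt(2π·30n) / 15) · (30n/(15e))^(30n)

Write the integrand as exp(30n ln x − 15x) and set f(x) = 30n ln x − 15x. Then f'(x) = 30n/x − 15 = 0 at x* = 30n/15, and f''(x*) = −30n/x*^2 = −15^2/(30n). Laplace's method (interior maximum) gives
  I(n) ~ e^(f(x*)) · sqrt(2π / |f''(x*)|)
        = exp(30n ln(30n/15) − 30n) · sqrt(2π · 30n / 15^2)
        = (30n/15)^(30n) e^(−30n) · sqrt(2π·30n) / 15
        = (sqrt(2π·30n) / 15) · (30n/(15e))^(30n).
This matches Γ(30n+1)/15^(30n+1) with Stirling applied to Γ.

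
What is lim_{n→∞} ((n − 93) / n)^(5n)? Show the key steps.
lim = e^(−465)

Rewrite as (1 − 93/n)^(5n). By the standard limit (1 + x/n)^n → e^x, we have (1 − 93/n)^n → e^(−93), and raising to the 5th power gives e^(−465).
More precisely, ln[(1 − 93/n)^(5n)] = 5n · ln(1 − 93/n) = 5n · (-93/n + O(1/n^2)) = -465 + O(1/n) → -465.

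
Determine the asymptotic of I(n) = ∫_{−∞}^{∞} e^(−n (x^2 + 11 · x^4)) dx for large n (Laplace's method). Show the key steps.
I(n) ~ sqrt(π/n)

φ(x) = x^2 + 11 · x^4 has its unique global minimum at x* = 0 (since φ'(x) = 2x + 44x^3 = 0 only at x = 0 for real x with both coefficients positive, and φ → ∞ as |x| → ∞). At x* = 0, φ(0) = 0 and φ''(0) = 2. Laplace's method then gives
  I(n) ~ sqrt(2π / (n · φ''(0))) · e^(−n φ(0)) = sqrt(2π / (2n)) = sqrt(π/n).
The 11 · x^4 term contributes only at subleading order (an O(1/n) relative correction).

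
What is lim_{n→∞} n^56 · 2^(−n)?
lim = 0

Exponentials with base > 1 dominate every fixed polynomial: for any fixed c, n^c / 2^n → 0 as n → ∞ (e.g. by the ratio test, or by writing 2^n = e^(n ln 2) and noting e^(n ln 2) / n^c → ∞). Hence n^56 · 2^(−n) = n^56 / 2^n → 0.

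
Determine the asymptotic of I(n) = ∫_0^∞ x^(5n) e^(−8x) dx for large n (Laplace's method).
I(n) ~ (sqrt(2π·5n) / 8) · (5n/(8e))^(5n)

Write the integrand as exp(5n ln x − 8x) and set f(x) = 5n ln x − 8x. Then f'(x) = 5n/x − 8 = 0 at x* = 5n/8, and f''(x*) = −5n/x*^2 = −8^2/(5n). Laplace's method (interior maximum) gives
  I(n) ~ e^(f(x*)) · sqrt(2π / |f''(x*)|)
        = exp(5n ln(5n/8) − 5n) · sqrt(2π · 5n / 8^2)
        = (5n/8)^(5n) e^(−5n) · sqrt(2π·5n) / 8
        = (sqrt(2π·5n) / 8) · (5n/(8e))^(5n).
This matches Γ(5n+1)/8^(5n+1) with Stirling applied to Γ.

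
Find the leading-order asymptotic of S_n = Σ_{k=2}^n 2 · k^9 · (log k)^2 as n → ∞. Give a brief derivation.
S_n ~ n^10 · (log n)^2 / 5

By integral comparison, S_n = ∫_1^n 2 · x^9 · (log x)^2 dx + O(n^9 · (log n)^2). For the integral, the leading term of ∫_1^n x^9 (log x)^2 dx is n^10/10 · (log n)^2 (by repeated integration by parts; each step lowers the log-exponent and produces a relatively O(1/log n) correction). Hence S_n ~ n^10 · (log n)^2 / 5.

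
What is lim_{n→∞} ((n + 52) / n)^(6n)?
lim = e^312

Rewrite as (1 + 52/n)^(6n). By the standard limit (1 + x/n)^n → e^x, we have (1 + 52/n)^n → e^52, and raising to the 6th power gives e^312.
More precisely, ln[(1 + 52/n)^(6n)] = 6n · ln(1 + 52/n) = 6n · (52/n + O(1/n^2)) = 312 + O(1/n) → 312.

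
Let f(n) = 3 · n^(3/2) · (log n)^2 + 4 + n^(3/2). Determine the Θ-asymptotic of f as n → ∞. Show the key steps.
f(n) ∈ Θ(n^(3/2) · (log n)^2)

Compare the terms by growth order. For large n, n^a · (log n)^b dominates n^a' · (log n)^b' iff a > a', or (a = a' and b > b'). Ranking the 3 terms shows the dominant one is 3 · n^(3/2) · (log n)^2. Hence f(n) ∈ Θ(n^(3/2) · (log n)^2).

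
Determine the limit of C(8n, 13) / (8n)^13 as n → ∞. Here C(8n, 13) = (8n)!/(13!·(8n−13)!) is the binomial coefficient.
lim = 1/13! = 1/6227020800

With N = 8n → ∞: C(N, 13) / N^13 = [N(N−1)…(N−12)] / (13! · N^13) = (1/13!) · 1 · (1 − 1/(8n)) · … · (1 − 12/(8n)). Each factor → 1 as N → ∞, so the limit is 1/13! = 1/6227020800.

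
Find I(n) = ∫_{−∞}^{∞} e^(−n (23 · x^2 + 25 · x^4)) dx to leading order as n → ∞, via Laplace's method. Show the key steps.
I(n) ~ sqrt(π/(23n))

φ(x) = 23 · x^2 + 25 · x^4 has its unique global minimum at x* = 0 (since φ'(x) = 46x + 100x^3 = 0 only at x = 0 for real x with both coefficients positive, and φ → ∞ as |x| → ∞). At x* = 0, φ(0) = 0 and φ''(0) = 46. Laplace's method then gives
  I(n) ~ sqrt(2π / (n · φ''(0))) · e^(−n φ(0)) = sqrt(2π / (46n)) = sqrt(π/(23n)).
The 25 · x^4 term contributes only at subleading order (an O(1/n) relative correction).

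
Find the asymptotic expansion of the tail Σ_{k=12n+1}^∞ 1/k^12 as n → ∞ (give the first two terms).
Σ_{k>12n} 1/k^12 = 1/(11 · (12n)^11) − 1/(2 · (12n)^12) + O(1/(12n)^13)

Compare to the integral: ∫_{12n}^∞ x^(−12) dx = [−x^(−11)/11]_{12n}^∞ = 1/((12−1)·(12n)^11). The Euler-Maclaurin correction adds −f(12n)/2 = −1/(2·(12n)^12). Euler-Maclaurin then gives
  Σ_{k>12n} 1/k^12 = ∫_{12n}^∞ dx/x^12 − 1/(2·(12n)^12) + O(1/(12n)^13).
(Equivalently this is ζ(12) − Σ_{k≤12n} 1/k^12.)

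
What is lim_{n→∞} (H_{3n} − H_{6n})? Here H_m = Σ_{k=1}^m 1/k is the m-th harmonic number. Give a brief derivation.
lim = ln(3/6) = −ln 2

Euler-Maclaurin gives H_m = ln m + γ + 1/(2m) + O(1/m^2). The γ and O(1/m) terms cancel in the difference:
  H_{3n} − H_{6n} = ln(3n) − ln(6n) + O(1/n) = ln(3/6) + O(1/n).
Hence the limit is ln(3/6) = −ln 2.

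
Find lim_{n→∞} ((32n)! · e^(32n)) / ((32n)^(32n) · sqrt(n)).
lim = sqrt(2π·32)

Stirling: (32n)! ~ sqrt(2π·32n) · (32n/e)^(32n). Hence
  (32n)! · e^(32n) / (32n)^(32n) ~ sqrt(2π·32n).
Dividing by sqrt(n): sqrt(2π·32n) / sqrt(n) = sqrt(2π·32) · n^((1−1)/2), so the limit is sqrt(2π·32).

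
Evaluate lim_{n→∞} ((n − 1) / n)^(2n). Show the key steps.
lim = e^(−2)

Rewrite as (1 − 1/n)^(2n). By the standard limit (1 + x/n)^n → e^x, we have (1 − 1/n)^n → e^(−1), and raising to the 2nd power gives e^(−2).
More precisely, ln[(1 − 1/n)^(2n)] = 2n · ln(1 − 1/n) = 2n · (-1/n + O(1/n^2)) = -2 + O(1/n) → -2.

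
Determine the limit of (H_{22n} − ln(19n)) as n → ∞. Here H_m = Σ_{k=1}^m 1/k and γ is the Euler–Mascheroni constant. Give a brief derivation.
lim = ln(22/19) + γ

By Euler-Maclaurin, H_m = ln m + γ + O(1/m). So
  H_{22n} − ln(19n) = ln(22n) + γ − ln(19n) + O(1/n)
                       = ln(22/19) + γ + O(1/n).
Hence the limit is ln(22/19) + γ.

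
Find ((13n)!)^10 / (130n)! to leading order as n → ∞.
((13n)!)^10/(130n)! ~ ((2π·13n)^(9/2) / sqrt(10)) · 10^(−10·13n)  →  0

Write N = 13n. Stirling: N! ~ sqrt(2π N)(N/e)^N and (10N)! ~ sqrt(2π·10N)·(10N/e)^(10N).
  (N!)^10/(10N)! ~ (2π N)^(10/2) (N/e)^(10N) / [sqrt(2π·10N) (10N/e)^(10N)]
     = (2π N)^(10/2) / sqrt(2π·10N) · (N/(10N))^(10N)
     = (2π N)^((10−1)/2) / sqrt(10) · 10^(−10N).
Since 10^10 > 1, the factor 10^(−10N) decays exponentially, so the ratio → 0. Substituting N = 13n gives the stated form.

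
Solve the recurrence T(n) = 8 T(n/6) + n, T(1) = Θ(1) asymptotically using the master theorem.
T(n) = Θ(n^(log_6 8))

Master theorem: compare f(n) = n to n^(log_6 8) where log_6 8 ≈ 1.161. Since 1 < log_6 8, we have f(n) = O(n^(log_6 8 − ε)) for some ε > 0 — Case 1. Hence T(n) = Θ(n^(log_6 8)).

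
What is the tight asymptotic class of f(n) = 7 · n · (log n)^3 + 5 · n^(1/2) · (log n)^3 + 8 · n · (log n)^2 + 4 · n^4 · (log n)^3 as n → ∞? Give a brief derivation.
f(n) ∈ Θ(n^4 · (log n)^3)

Compare the terms by growth order. For large n, n^a · (log n)^b dominates n^a' · (log n)^b' iff a > a', or (a = a' and b > b'). Ranking the 4 terms shows the dominant one is 4 · n^4 · (log n)^3. Hence f(n) ∈ Θ(n^4 · (log n)^3).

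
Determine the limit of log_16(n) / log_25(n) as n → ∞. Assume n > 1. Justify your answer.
lim = ln(25) / ln(16) = log_16(25)

Change of base: log_16(n) = ln n / ln 16 and log_25(n) = ln n / ln 25. The ratio is (ln n / ln 16) · (ln 25 / ln n) = ln 25 / ln 16, a constant independent of n. So the limit is ln 25 / ln 16 = log_16(25).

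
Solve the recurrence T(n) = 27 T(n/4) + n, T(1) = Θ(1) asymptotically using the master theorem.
T(n) = Θ(n^(log_4 27))

Master theorem: compare f(n) = n to n^(log_4 27) where log_4 27 ≈ 2.377. Since 1 < log_4 27, we have f(n) = O(n^(log_4 27 − ε)) for some ε > 0 — Case 1. Hence T(n) = Θ(n^(log_4 27)).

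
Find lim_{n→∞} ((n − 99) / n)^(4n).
lim = e^(−396)

Rewrite as (1 − 99/n)^(4n). By the standard limit (1 + x/n)^n → e^x, we have (1 − 99/n)^n → e^(−99), and raising to the 4th power gives e^(−396).
More precisely, ln[(1 − 99/n)^(4n)] = 4n · ln(1 − 99/n) = 4n · (-99/n + O(1/n^2)) = -396 + O(1/n) → -396.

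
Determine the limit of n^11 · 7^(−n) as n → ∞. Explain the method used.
lim = 0

Exponentials with base > 1 dominate every fixed polynomial: for any fixed c, n^c / 7^n → 0 as n → ∞ (e.g. by the ratio test, or by writing 7^n = e^(n ln 7) and noting e^(n ln 7) / n^c → ∞). Hence n^11 · 7^(−n) = n^11 / 7^n → 0.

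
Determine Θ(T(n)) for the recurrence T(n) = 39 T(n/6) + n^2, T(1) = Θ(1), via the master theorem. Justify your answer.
T(n) = Θ(n^(log_6 39))

Master theorem: compare f(n) = n^2 to n^(log_6 39) where log_6 39 ≈ 2.045. Since 2 < log_6 39, we have f(n) = O(n^(log_6 39 − ε)) for some ε > 0 — Case 1. Hence T(n) = Θ(n^(log_6 39)).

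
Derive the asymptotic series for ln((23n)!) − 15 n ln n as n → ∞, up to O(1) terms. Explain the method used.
ln((23n)!) − 15 n ln n = 8 n ln n + 23(ln 23 − 1) n + (1/2) ln(2π·23n) + O(1/n)

Stirling: ln((23n)!) = 23n ln(23n) − 23n + (1/2) ln(2π·23n) + O(1/n).
Expand 23n ln(23n) = 23n (ln n + ln 23) = 23n ln n + 23n ln 23.
Subtract 15n ln n: leading term is (23 − 15) n ln n = 8 n ln n. The next term is 23n ln 23 − 23n = 23(ln 23 − 1) n. Then the (1/2) ln(2π·23n) correction.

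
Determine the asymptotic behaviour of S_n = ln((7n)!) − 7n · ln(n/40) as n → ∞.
S_n ~ 7n · (ln 280 − 1) + O(ln n)

Stirling: ln((7n)!) = 7n ln(7n) − 7n + O(ln n).
  S_n = 7n ln(7n) − 7n − 7n ln(n/40) + O(ln n)
      = 7n ln(7n) − 7n ln n + 7n ln 40 − 7n + O(ln n)
      = 7n ln 7 + 7n ln 40 − 7n + O(ln n)
      = 7n (ln 280 − 1) + O(ln n).
Numerically ln(280) − 1 ≈ 4.6348.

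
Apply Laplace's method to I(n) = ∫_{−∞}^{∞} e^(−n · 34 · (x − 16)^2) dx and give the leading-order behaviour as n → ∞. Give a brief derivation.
I(n) = sqrt(π/(34n))

Here φ(x) = 34 · (x − 16)^2 has its unique minimum at x* = 16 with φ(x*) = 0 and φ''(x*) = 68. Laplace's method gives
  I(n) ~ e^(−n φ(x*)) · sqrt(2π / (n · φ''(x*))) = sqrt(2π / (68n)) = sqrt(π/(34n)).
This is exact: substituting u = (x − 16)·sqrt(34n) gives I(n) = (1/sqrt(34n)) ∫_{−∞}^{∞} e^(−u^2) du = sqrt(π/(34n)).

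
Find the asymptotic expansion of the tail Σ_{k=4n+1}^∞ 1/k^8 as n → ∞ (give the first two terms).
Σ_{k>4n} 1/k^8 = 1/(7 · (4n)^7) − 1/(2 · (4n)^8) + O(1/(4n)^9)

Compare to the integral: ∫_{4n}^∞ x^(−8) dx = [−x^(−7)/7]_{4n}^∞ = 1/((8−1)·(4n)^7). The Euler-Maclaurin correction adds −f(4n)/2 = −1/(2·(4n)^8). Euler-Maclaurin then gives
  Σ_{k>4n} 1/k^8 = ∫_{4n}^∞ dx/x^8 − 1/(2·(4n)^8) + O(1/(4n)^9).
(Equivalently this is ζ(8) − Σ_{k≤4n} 1/k^8.)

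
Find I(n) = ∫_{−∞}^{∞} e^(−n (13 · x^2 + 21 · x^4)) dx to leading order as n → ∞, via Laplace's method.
I(n) ~ sqrt(π/(13n))

φ(x) = 13 · x^2 + 21 · x^4 has its unique global minimum at x* = 0 (since φ'(x) = 26x + 84x^3 = 0 only at x = 0 for real x with both coefficients positive, and φ → ∞ as |x| → ∞). At x* = 0, φ(0) = 0 and φ''(0) = 26. Laplace's method then gives
  I(n) ~ sqrt(2π / (n · φ''(0))) · e^(−n φ(0)) = sqrt(2π / (26n)) = sqrt(π/(13n)).
The 21 · x^4 term contributes only at subleading order (an O(1/n) relative correction).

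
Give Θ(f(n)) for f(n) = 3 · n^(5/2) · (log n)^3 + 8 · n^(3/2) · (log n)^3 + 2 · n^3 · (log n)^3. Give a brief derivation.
f(n) ∈ Θ(n^3 · (log n)^3)

Compare the terms by growth order. For large n, n^a · (log n)^b dominates n^a' · (log n)^b' iff a > a', or (a = a' and b > b'). Ranking the 3 terms shows the dominant one is 2 · n^3 · (log n)^3. Hence f(n) ∈ Θ(n^3 · (log n)^3).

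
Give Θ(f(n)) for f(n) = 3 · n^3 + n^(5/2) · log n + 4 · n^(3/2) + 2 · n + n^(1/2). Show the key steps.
f(n) ∈ Θ(n^3)

Compare the terms by growth order. For large n, n^a · (log n)^b dominates n^a' · (log n)^b' iff a > a', or (a = a' and b > b'). Ranking the 5 terms shows the dominant one is 3 · n^3. Hence f(n) ∈ Θ(n^3).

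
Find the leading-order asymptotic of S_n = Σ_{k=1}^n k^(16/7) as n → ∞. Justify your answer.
S_n ~ (7/23) · n^(23/7)

Integral comparison: Σ_{k=1}^n k^(16/7) = ∫_0^n x^(16/7) dx + O(n^(16/7)). The integral is n^(1 + 16/7) / (1 + 16/7) = n^((16+7)/7) / ((16+7)/7) = (7/23) · n^(23/7).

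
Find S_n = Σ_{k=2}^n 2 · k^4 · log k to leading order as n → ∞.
S_n ~ 2 · n^5 log n / 5 − 2 · n^5 / 25

By integral comparison, S_n = ∫_1^n 2 · x^4 · log x dx + O(n^4 · log n). For the integral, ∫ x^4 log x dx = n^5 log n / 5 − n^5/25 (integration by parts). Hence S_n ~ 2 · n^5 log n / 5 − 2 · n^5 / 25.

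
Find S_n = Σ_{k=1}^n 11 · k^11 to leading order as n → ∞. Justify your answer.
S_n ~ 11 · n^12 / 12

By integral comparison (Euler-Maclaurin), Σ_{k=1}^n 11 · k^11 = 11 · ∫_0^n x^11 dx + O(n^11) = 11 · n^12/12 + O(n^11). (Equivalently, Faulhaber's formula gives the same leading term.)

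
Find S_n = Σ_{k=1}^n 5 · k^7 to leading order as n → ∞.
S_n ~ 5 · n^8 / 8

By integral comparison (Euler-Maclaurin), Σ_{k=1}^n 5 · k^7 = 5 · ∫_0^n x^7 dx + O(n^7) = 5 · n^8/8 + O(n^7). (Equivalently, Faulhaber's formula gives the same leading term.)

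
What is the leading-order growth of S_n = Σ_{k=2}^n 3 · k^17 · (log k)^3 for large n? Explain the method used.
S_n ~ n^18 · (log n)^3 / 6

By integral comparison, S_n = ∫_1^n 3 · x^17 · (log x)^3 dx + O(n^17 · (log n)^3). For the integral, the leading term of ∫_1^n x^17 (log x)^3 dx is n^18/18 · (log n)^3 (by repeated integration by parts; each step lowers the log-exponent and produces a relatively O(1/log n) correction). Hence S_n ~ n^18 · (log n)^3 / 6.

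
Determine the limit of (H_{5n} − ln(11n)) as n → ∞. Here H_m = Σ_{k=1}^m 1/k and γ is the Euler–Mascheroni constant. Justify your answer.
lim = ln(5/11) + γ

By Euler-Maclaurin, H_m = ln m + γ + O(1/m). So
  H_{5n} − ln(11n) = ln(5n) + γ − ln(11n) + O(1/n)
                       = ln(5/11) + γ + O(1/n).
Hence the limit is ln(5/11) + γ.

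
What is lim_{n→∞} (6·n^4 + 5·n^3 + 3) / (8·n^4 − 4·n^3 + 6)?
lim = 6/8 = 3/4

For large n the leading n^4 terms dominate both numerator and denominator. Dividing top and bottom by n^4, every other term tends to 0, leaving 6/8 = 3/4.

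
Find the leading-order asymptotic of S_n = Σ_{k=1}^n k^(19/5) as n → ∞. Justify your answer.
S_n ~ (5/24) · n^(24/5)

Integral comparison: Σ_{k=1}^n k^(19/5) = ∫_0^n x^(19/5) dx + O(n^(19/5)). The integral is n^(1 + 19/5) / (1 + 19/5) = n^((19+5)/5) / ((19+5)/5) = (5/24) · n^(24/5).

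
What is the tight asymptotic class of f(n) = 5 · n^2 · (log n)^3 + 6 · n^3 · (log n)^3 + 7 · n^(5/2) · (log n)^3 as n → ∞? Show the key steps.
f(n) ∈ Θ(n^3 · (log n)^3)

Compare the terms by growth order. For large n, n^a · (log n)^b dominates n^a' · (log n)^b' iff a > a', or (a = a' and b > b'). Ranking the 3 terms shows the dominant one is 6 · n^3 · (log n)^3. Hence f(n) ∈ Θ(n^3 · (log n)^3).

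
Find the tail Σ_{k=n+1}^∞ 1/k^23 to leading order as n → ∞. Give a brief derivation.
Σ_{k>n} 1/k^23 ~ 1/(22 · n^22)

Compare to the integral: ∫_{n}^∞ x^(−23) dx = [−x^(−22)/22]_{n}^∞ = 1/((23−1)·n^22). Euler-Maclaurin then gives
  Σ_{k>n} 1/k^23 = ∫_{n}^∞ dx/x^23 − 1/(2·n^23) + O(1/n^24).
(Equivalently this is ζ(23) − Σ_{k≤n} 1/k^23.)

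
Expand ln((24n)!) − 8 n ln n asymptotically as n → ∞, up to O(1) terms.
ln((24n)!) − 8 n ln n = 16 n ln n + 24(ln 24 − 1) n + (1/2) ln(2π·24n) + O(1/n)

Stirling: ln((24n)!) = 24n ln(24n) − 24n + (1/2) ln(2π·24n) + O(1/n).
Expand 24n ln(24n) = 24n (ln n + ln 24) = 24n ln n + 24n ln 24.
Subtract 8n ln n: leading term is (24 − 8) n ln n = 16 n ln n. The next term is 24n ln 24 − 24n = 24(ln 24 − 1) n. Then the (1/2) ln(2π·24n) correction.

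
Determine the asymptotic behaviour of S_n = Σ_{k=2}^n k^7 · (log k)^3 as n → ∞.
S_n ~ n^8 · (log n)^3 / 8

By integral comparison, S_n = ∫_1^n x^7 · (log x)^3 dx + O(n^7 · (log n)^3). For the integral, the leading term of ∫_1^n x^7 (log x)^3 dx is n^8/8 · (log n)^3 (by repeated integration by parts; each step lowers the log-exponent and produces a relatively O(1/log n) correction). Hence S_n ~ n^8 · (log n)^3 / 8.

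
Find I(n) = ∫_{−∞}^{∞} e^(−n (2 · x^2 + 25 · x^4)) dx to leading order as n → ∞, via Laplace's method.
I(n) ~ sqrt(π/(2n))

φ(x) = 2 · x^2 + 25 · x^4 has its unique global minimum at x* = 0 (since φ'(x) = 4x + 100x^3 = 0 only at x = 0 for real x with both coefficients positive, and φ → ∞ as |x| → ∞). At x* = 0, φ(0) = 0 and φ''(0) = 4. Laplace's method then gives
  I(n) ~ sqrt(2π / (n · φ''(0))) · e^(−n φ(0)) = sqrt(2π / (4n)) = sqrt(π/(2n)).
The 25 · x^4 term contributes only at subleading order (an O(1/n) relative correction).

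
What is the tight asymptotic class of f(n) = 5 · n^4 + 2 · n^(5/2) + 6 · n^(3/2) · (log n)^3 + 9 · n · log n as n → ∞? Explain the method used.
f(n) ∈ Θ(n^4)

Compare the terms by growth order. For large n, n^a · (log n)^b dominates n^a' · (log n)^b' iff a > a', or (a = a' and b > b'). Ranking the 4 terms shows the dominant one is 5 · n^4. Hence f(n) ∈ Θ(n^4).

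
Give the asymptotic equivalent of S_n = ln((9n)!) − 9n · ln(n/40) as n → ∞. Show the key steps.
S_n ~ 9n · (ln 360 − 1) + O(ln n)

Stirling: ln((9n)!) = 9n ln(9n) − 9n + O(ln n).
  S_n = 9n ln(9n) − 9n − 9n ln(n/40) + O(ln n)
      = 9n ln(9n) − 9n ln n + 9n ln 40 − 9n + O(ln n)
      = 9n ln 9 + 9n ln 40 − 9n + O(ln n)
      = 9n (ln 360 − 1) + O(ln n).
Numerically ln(360) − 1 ≈ 4.8861.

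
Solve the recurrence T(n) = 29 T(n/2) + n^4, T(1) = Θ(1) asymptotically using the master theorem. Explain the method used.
T(n) = Θ(n^(log_2 29))

Master theorem: compare f(n) = n^4 to n^(log_2 29) where log_2 29 ≈ 4.858. Since 4 < log_2 29, we have f(n) = O(n^(log_2 29 − ε)) for some ε > 0 — Case 1. Hence T(n) = Θ(n^(log_2 29)).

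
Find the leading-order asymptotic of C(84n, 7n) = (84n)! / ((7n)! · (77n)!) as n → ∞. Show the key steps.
C(84n, 7n) ~ (8916100448256/285311670611)^(7n) · sqrt(6/(11π·7n))

Write N = 7n. Apply Stirling to each factorial:
  (12N)! ~ sqrt(2π·12N) · (12N/e)^(12N),
  N! ~ sqrt(2π N) · (N/e)^N,
  (11N)! ~ sqrt(2π·11N) · (11N/e)^(11N).
The exponential factors combine to (12N)^(12N) / (N^N · (11N)^(11N)) = 12^(12N)/11^(11N) = (12^12/11^11)^N = (8916100448256/285311670611)^N.
The square-root prefactors combine to sqrt(2π·12N) / (sqrt(2π N)·sqrt(2π·11N)) = sqrt(12 / (2π·11·N)) = sqrt(6/(11π·7n)).
Substituting N = 7n: C(84n, 7n) ~ (8916100448256/285311670611)^(7n) · sqrt(6/(11π·7n)).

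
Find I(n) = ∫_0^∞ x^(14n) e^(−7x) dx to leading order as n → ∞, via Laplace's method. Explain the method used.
I(n) ~ (sqrt(2π·14n) / 7) · (14n/(7e))^(14n)

Write the integrand as exp(14n ln x − 7x) and set f(x) = 14n ln x − 7x. Then f'(x) = 14n/x − 7 = 0 at x* = 14n/7, and f''(x*) = −14n/x*^2 = −7^2/(14n). Laplace's method (interior maximum) gives
  I(n) ~ e^(f(x*)) · sqrt(2π / |f''(x*)|)
        = exp(14n ln(14n/7) − 14n) · sqrt(2π · 14n / 7^2)
        = (14n/7)^(14n) e^(−14n) · sqrt(2π·14n) / 7
        = (sqrt(2π·14n) / 7) · (14n/(7e))^(14n).
This matches Γ(14n+1)/7^(14n+1) with Stirling applied to Γ.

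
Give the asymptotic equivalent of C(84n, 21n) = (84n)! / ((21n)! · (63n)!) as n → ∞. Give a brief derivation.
C(84n, 21n) ~ (256/27)^(21n) · sqrt(2/(3π·21n))

Write N = 21n. Apply Stirling to each factorial:
  (4N)! ~ sqrt(2π·4N) · (4N/e)^(4N),
  N! ~ sqrt(2π N) · (N/e)^N,
  (3N)! ~ sqrt(2π·3N) · (3N/e)^(3N).
The exponential factors combine to (4N)^(4N) / (N^N · (3N)^(3N)) = 4^(4N)/3^(3N) = (4^4/3^3)^N = (256/27)^N.
The square-root prefactors combine to sqrt(2π·4N) / (sqrt(2π N)·sqrt(2π·3N)) = sqrt(4 / (2π·3·N)) = sqrt(2/(3π·21n)).
Substituting N = 21n: C(84n, 21n) ~ (256/27)^(21n) · sqrt(2/(3π·21n)).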